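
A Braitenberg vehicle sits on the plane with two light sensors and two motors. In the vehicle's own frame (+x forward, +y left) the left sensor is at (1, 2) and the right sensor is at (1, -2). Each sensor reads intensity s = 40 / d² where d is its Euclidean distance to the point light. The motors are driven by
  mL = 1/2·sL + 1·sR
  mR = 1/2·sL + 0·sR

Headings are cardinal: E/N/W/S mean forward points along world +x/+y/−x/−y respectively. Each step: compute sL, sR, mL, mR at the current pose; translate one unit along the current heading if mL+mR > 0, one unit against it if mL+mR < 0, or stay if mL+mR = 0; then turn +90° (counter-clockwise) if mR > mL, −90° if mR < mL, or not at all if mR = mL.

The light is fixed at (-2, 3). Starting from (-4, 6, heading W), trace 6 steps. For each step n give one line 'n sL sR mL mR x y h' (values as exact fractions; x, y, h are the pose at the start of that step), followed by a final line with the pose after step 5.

0 4 20/17 54/17 2 -4 6 W
1 40/41 40/17 1980/697 20/41 -5 6 N
2 1 5 11/2 1/2 -5 7 E
3 40/9 8/5 172/45 20/9 -4 7 S
4 4 20/17 54/17 2 -4 6 W
5 40/41 40/17 1980/697 20/41 -5 6 N
final -5 7 E

n=0: pose=(-4,6,W); sL=4, sR=20/17; mL=54/17, mR=2; mL+mR=88/17 → advance +1; mR−mL=-20/17 → turn -1·90°
n=1: pose=(-5,6,N); sL=40/41, sR=40/17; mL=1980/697, mR=20/41; mL+mR=2320/697 → advance +1; mR−mL=-40/17 → turn -1·90°
n=2: pose=(-5,7,E); sL=1, sR=5; mL=11/2, mR=1/2; mL+mR=6 → advance +1; mR−mL=-5 → turn -1·90°
n=3: pose=(-4,7,S); sL=40/9, sR=8/5; mL=172/45, mR=20/9; mL+mR=272/45 → advance +1; mR−mL=-8/5 → turn -1·90°
n=4: pose=(-4,6,W); sL=4, sR=20/17; mL=54/17, mR=2; mL+mR=88/17 → advance +1; mR−mL=-20/17 → turn -1·90°
n=5: pose=(-5,6,N); sL=40/41, sR=40/17; mL=1980/697, mR=20/41; mL+mR=2320/697 → advance +1; mR−mL=-40/17 → turn -1·90°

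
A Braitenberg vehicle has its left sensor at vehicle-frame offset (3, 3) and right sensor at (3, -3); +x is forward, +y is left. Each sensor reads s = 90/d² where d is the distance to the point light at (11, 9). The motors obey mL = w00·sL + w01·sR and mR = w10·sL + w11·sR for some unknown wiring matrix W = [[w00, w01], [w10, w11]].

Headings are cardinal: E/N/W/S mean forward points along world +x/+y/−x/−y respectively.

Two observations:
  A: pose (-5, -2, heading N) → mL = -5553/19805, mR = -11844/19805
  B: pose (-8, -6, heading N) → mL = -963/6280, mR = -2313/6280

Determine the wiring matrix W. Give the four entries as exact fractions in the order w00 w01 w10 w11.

1/2 -1 -1 -1

obs A: pose=(-5,-2,N) → sL=18/85, sR=90/233, mL=-5553/19805, mR=-11844/19805
obs B: pose=(-8,-6,N) → sL=45/314, sR=9/40, mL=-963/6280, mR=-2313/6280
sensor matrix S = [[18/85, 90/233], [45/314, 9/40]]; det S = -479439/62187700
solve [mL_A; mL_B] = S·[w00; w01] and [mR_A; mR_B] = S·[w10; w11]:
  w00 = 1/2, w01 = -1, w10 = -1, w11 = -1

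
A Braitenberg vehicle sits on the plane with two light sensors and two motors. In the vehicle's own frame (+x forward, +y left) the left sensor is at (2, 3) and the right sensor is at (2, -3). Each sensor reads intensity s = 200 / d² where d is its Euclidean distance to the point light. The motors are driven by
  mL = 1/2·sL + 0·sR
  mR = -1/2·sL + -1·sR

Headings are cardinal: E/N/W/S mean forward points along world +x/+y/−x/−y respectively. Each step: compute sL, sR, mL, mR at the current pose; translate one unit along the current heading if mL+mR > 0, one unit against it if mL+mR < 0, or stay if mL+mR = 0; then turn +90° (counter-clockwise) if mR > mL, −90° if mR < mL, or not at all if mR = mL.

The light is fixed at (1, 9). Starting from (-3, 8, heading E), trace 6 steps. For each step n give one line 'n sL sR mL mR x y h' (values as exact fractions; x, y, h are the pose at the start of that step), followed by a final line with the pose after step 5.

n=0: pose=(-3,8,E); sL=25, sR=10; mL=25/2, mR=-45/2; mL+mR=-10 → advance -1; mR−mL=-35 → turn -1·90°
n=1: pose=(-4,8,S); sL=200/13, sR=200/73; mL=100/13, mR=-9900/949; mL+mR=-200/73 → advance -1; mR−mL=-17200/949 → turn -1·90°
n=2: pose=(-4,9,W); sL=100/29, sR=100/29; mL=50/29, mR=-150/29; mL+mR=-100/29 → advance -1; mR−mL=-200/29 → turn -1·90°
n=3: pose=(-3,9,N); sL=200/53, sR=40; mL=100/53, mR=-2220/53; mL+mR=-40 → advance -1; mR−mL=-2320/53 → turn -1·90°
n=4: pose=(-3,8,E); sL=25, sR=10; mL=25/2, mR=-45/2; mL+mR=-10 → advance -1; mR−mL=-35 → turn -1·90°
n=5: pose=(-4,8,S); sL=200/13, sR=200/73; mL=100/13, mR=-9900/949; mL+mR=-200/73 → advance -1; mR−mL=-17200/949 → turn -1·90°

0 25 10 25/2 -45/2 -3 8 E
1 200/13 200/73 100/13 -9900/949 -4 8 S
2 100/29 100/29 50/29 -150/29 -4 9 W
3 200/53 40 100/53 -2220/53 -3 9 N
4 25 10 25/2 -45/2 -3 8 E
5 200/13 200/73 100/13 -9900/949 -4 8 S
final -4 9 W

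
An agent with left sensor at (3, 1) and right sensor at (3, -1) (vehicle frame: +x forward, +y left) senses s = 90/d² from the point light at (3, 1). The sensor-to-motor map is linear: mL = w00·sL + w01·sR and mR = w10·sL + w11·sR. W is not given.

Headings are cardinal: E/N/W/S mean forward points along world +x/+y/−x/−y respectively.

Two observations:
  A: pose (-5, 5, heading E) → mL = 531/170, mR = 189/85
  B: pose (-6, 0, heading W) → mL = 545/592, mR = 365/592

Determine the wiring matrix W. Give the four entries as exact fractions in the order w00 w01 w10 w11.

obs A: pose=(-5,5,E) → sL=9/5, sR=45/17, mL=531/170, mR=189/85
obs B: pose=(-6,0,W) → sL=45/74, sR=5/8, mL=545/592, mR=365/592
sensor matrix S = [[9/5, 45/17], [45/74, 5/8]]; det S = -2439/5032
solve [mL_A; mL_B] = S·[w00; w01] and [mR_A; mR_B] = S·[w10; w11]:
  w00 = 1, w01 = 1/2, w10 = 1/2, w11 = 1/2

1 1/2 1/2 1/2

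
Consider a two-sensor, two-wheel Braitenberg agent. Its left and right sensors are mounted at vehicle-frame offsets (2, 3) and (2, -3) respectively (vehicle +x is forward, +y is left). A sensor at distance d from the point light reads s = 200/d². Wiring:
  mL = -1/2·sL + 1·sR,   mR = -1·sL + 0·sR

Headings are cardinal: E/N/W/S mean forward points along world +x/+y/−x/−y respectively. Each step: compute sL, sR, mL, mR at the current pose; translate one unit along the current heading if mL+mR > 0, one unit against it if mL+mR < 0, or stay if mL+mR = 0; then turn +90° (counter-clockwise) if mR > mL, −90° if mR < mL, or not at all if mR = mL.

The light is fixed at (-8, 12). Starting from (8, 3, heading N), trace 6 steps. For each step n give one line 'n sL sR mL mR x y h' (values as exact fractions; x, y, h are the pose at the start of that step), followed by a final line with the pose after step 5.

n=0: pose=(8,3,N); sL=100/109, sR=20/41; mL=130/4469, mR=-100/109; mL+mR=-3970/4469 → advance -1; mR−mL=-4230/4469 → turn -1·90°
n=1: pose=(8,2,E); sL=200/373, sR=200/493; mL=25300/183889, mR=-200/373; mL+mR=-73300/183889 → advance -1; mR−mL=-123900/183889 → turn -1·90°
n=2: pose=(7,2,S); sL=50/117, sR=25/36; mL=25/52, mR=-50/117; mL+mR=25/468 → advance +1; mR−mL=-425/468 → turn -1·90°
n=3: pose=(7,1,W); sL=40/73, sR=200/233; mL=9940/17009, mR=-40/73; mL+mR=620/17009 → advance +1; mR−mL=-19260/17009 → turn -1·90°
n=4: pose=(6,1,N); sL=100/101, sR=20/37; mL=170/3737, mR=-100/101; mL+mR=-3530/3737 → advance -1; mR−mL=-3870/3737 → turn -1·90°
n=5: pose=(6,0,E); sL=200/337, sR=200/481; mL=19300/162097, mR=-200/337; mL+mR=-76900/162097 → advance -1; mR−mL=-115500/162097 → turn -1·90°

0 100/109 20/41 130/4469 -100/109 8 3 N
1 200/373 200/493 25300/183889 -200/373 8 2 E
2 50/117 25/36 25/52 -50/117 7 2 S
3 40/73 200/233 9940/17009 -40/73 7 1 W
4 100/101 20/37 170/3737 -100/101 6 1 N
5 200/337 200/481 19300/162097 -200/337 6 0 E
final 5 0 S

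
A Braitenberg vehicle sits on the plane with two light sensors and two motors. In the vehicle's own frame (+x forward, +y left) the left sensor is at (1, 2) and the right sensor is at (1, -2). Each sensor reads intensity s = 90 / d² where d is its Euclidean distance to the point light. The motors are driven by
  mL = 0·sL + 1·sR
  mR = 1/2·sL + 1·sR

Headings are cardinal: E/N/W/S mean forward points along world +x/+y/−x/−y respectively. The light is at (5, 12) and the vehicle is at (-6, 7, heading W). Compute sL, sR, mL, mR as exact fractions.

left sensor world pos  = (-7, 5); dL² = 193
right sensor world pos = (-7, 9); dR² = 153
sL = 90/193 = 90/193
sR = 90/153 = 10/17
mL = 0·sL + 1·sR = 10/17
mR = 1/2·sL + 1·sR = 2695/3281

90/193 10/17 10/17 2695/3281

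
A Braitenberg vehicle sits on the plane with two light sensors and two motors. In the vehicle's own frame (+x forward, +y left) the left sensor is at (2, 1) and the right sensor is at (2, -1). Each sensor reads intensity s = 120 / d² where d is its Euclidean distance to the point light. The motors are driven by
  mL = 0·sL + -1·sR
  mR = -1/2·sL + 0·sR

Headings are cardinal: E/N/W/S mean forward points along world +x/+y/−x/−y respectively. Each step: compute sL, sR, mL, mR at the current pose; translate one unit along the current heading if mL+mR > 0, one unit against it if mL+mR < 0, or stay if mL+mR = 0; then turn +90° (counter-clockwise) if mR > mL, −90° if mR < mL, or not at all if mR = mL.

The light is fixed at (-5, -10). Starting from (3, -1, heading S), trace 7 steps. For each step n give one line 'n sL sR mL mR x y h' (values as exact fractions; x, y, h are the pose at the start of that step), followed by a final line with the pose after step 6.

0 12/13 60/49 -60/49 -6/13 3 -1 S
1 120/221 120/181 -120/181 -60/221 3 0 E
2 2/3 15/26 -15/26 -1/3 2 0 N
3 120/89 24/25 -24/25 -60/89 2 -1 W
4 12/13 60/49 -60/49 -6/13 3 -1 S
5 120/221 120/181 -120/181 -60/221 3 0 E
6 2/3 15/26 -15/26 -1/3 2 0 N
final 2 -1 W

n=0: pose=(3,-1,S); sL=12/13, sR=60/49; mL=-60/49, mR=-6/13; mL+mR=-1074/637 → advance -1; mR−mL=486/637 → turn +1·90°
n=1: pose=(3,0,E); sL=120/221, sR=120/181; mL=-120/181, mR=-60/221; mL+mR=-37380/40001 → advance -1; mR−mL=15660/40001 → turn +1·90°
n=2: pose=(2,0,N); sL=2/3, sR=15/26; mL=-15/26, mR=-1/3; mL+mR=-71/78 → advance -1; mR−mL=19/78 → turn +1·90°
n=3: pose=(2,-1,W); sL=120/89, sR=24/25; mL=-24/25, mR=-60/89; mL+mR=-3636/2225 → advance -1; mR−mL=636/2225 → turn +1·90°
n=4: pose=(3,-1,S); sL=12/13, sR=60/49; mL=-60/49, mR=-6/13; mL+mR=-1074/637 → advance -1; mR−mL=486/637 → turn +1·90°
n=5: pose=(3,0,E); sL=120/221, sR=120/181; mL=-120/181, mR=-60/221; mL+mR=-37380/40001 → advance -1; mR−mL=15660/40001 → turn +1·90°
n=6: pose=(2,0,N); sL=2/3, sR=15/26; mL=-15/26, mR=-1/3; mL+mR=-71/78 → advance -1; mR−mL=19/78 → turn +1·90°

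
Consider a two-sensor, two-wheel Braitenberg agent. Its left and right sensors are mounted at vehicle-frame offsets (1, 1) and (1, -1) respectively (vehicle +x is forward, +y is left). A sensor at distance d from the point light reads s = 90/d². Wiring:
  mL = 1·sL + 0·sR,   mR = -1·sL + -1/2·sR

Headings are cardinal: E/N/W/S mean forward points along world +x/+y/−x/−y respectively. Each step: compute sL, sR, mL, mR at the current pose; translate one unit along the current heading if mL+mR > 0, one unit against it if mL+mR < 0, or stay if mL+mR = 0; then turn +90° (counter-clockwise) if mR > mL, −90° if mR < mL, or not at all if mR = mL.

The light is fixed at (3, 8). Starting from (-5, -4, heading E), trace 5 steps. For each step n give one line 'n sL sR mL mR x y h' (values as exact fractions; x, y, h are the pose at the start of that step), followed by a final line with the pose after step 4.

0 9/17 45/109 9/17 -2727/3706 -5 -4 E
1 90/233 90/269 90/233 -34695/62677 -6 -4 S
2 45/122 9/20 45/122 -1449/2440 -6 -3 W
3 90/181 90/149 90/181 -21555/26969 -5 -3 N
4 9/17 45/109 9/17 -2727/3706 -5 -4 E
final -6 -4 S

n=0: pose=(-5,-4,E); sL=9/17, sR=45/109; mL=9/17, mR=-2727/3706; mL+mR=-45/218 → advance -1; mR−mL=-4689/3706 → turn -1·90°
n=1: pose=(-6,-4,S); sL=90/233, sR=90/269; mL=90/233, mR=-34695/62677; mL+mR=-45/269 → advance -1; mR−mL=-58905/62677 → turn -1·90°
n=2: pose=(-6,-3,W); sL=45/122, sR=9/20; mL=45/122, mR=-1449/2440; mL+mR=-9/40 → advance -1; mR−mL=-2349/2440 → turn -1·90°
n=3: pose=(-5,-3,N); sL=90/181, sR=90/149; mL=90/181, mR=-21555/26969; mL+mR=-45/149 → advance -1; mR−mL=-34965/26969 → turn -1·90°
n=4: pose=(-5,-4,E); sL=9/17, sR=45/109; mL=9/17, mR=-2727/3706; mL+mR=-45/218 → advance -1; mR−mL=-4689/3706 → turn -1·90°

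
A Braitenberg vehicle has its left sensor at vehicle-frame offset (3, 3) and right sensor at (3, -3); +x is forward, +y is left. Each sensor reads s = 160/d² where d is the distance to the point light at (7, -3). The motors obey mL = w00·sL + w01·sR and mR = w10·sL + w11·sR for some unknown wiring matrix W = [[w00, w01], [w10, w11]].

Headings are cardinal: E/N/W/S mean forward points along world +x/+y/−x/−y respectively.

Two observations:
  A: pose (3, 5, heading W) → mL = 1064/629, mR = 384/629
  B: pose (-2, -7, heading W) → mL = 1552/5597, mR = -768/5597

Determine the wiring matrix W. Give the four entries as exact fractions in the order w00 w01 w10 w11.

obs A: pose=(3,5,W) → sL=80/37, sR=16/17, mL=1064/629, mR=384/629
obs B: pose=(-2,-7,W) → sL=160/193, sR=32/29, mL=1552/5597, mR=-768/5597
sensor matrix S = [[80/37, 16/17], [160/193, 32/29]]; det S = 5652480/3520513
solve [mL_A; mL_B] = S·[w00; w01] and [mR_A; mR_B] = S·[w10; w11]:
  w00 = 1, w01 = -1/2, w10 = 1/2, w11 = -1/2

1 -1/2 1/2 -1/2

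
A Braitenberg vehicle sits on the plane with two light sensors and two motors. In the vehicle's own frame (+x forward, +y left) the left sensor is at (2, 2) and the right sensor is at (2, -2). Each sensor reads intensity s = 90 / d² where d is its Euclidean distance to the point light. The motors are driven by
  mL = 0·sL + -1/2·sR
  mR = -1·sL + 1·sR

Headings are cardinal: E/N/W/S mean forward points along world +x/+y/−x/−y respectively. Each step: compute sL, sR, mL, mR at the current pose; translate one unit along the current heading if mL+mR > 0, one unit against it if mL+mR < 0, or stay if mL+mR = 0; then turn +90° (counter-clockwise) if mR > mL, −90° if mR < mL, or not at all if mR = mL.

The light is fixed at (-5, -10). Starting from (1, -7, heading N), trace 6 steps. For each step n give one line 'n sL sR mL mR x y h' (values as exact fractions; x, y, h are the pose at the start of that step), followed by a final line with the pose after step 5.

n=0: pose=(1,-7,N); sL=90/41, sR=90/89; mL=-45/89, mR=-4320/3649; mL+mR=-6165/3649 → advance -1; mR−mL=-2475/3649 → turn -1·90°
n=1: pose=(1,-8,E); sL=9/8, sR=45/32; mL=-45/64, mR=9/32; mL+mR=-27/64 → advance -1; mR−mL=63/64 → turn +1·90°
n=2: pose=(0,-8,N); sL=18/5, sR=18/13; mL=-9/13, mR=-144/65; mL+mR=-189/65 → advance -1; mR−mL=-99/65 → turn -1·90°
n=3: pose=(0,-9,E); sL=45/29, sR=9/5; mL=-9/10, mR=36/145; mL+mR=-189/290 → advance -1; mR−mL=333/290 → turn +1·90°
n=4: pose=(-1,-9,N); sL=90/13, sR=2; mL=-1, mR=-64/13; mL+mR=-77/13 → advance -1; mR−mL=-51/13 → turn -1·90°
n=5: pose=(-1,-10,E); sL=9/4, sR=9/4; mL=-9/8, mR=0; mL+mR=-9/8 → advance -1; mR−mL=9/8 → turn +1·90°

0 90/41 90/89 -45/89 -4320/3649 1 -7 N
1 9/8 45/32 -45/64 9/32 1 -8 E
2 18/5 18/13 -9/13 -144/65 0 -8 N
3 45/29 9/5 -9/10 36/145 0 -9 E
4 90/13 2 -1 -64/13 -1 -9 N
5 9/4 9/4 -9/8 0 -1 -10 E
final -2 -10 N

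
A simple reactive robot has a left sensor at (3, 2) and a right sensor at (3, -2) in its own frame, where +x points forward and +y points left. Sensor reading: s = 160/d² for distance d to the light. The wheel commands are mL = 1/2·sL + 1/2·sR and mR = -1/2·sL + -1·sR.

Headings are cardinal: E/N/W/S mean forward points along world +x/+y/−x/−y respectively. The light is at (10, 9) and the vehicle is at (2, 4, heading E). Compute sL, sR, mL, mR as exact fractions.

80/17 80/37 2160/629 -2840/629

left sensor world pos  = (5, 6); dL² = 34
right sensor world pos = (5, 2); dR² = 74
sL = 160/34 = 80/17
sR = 160/74 = 80/37
mL = 1/2·sL + 1/2·sR = 2160/629
mR = -1/2·sL + -1·sR = -2840/629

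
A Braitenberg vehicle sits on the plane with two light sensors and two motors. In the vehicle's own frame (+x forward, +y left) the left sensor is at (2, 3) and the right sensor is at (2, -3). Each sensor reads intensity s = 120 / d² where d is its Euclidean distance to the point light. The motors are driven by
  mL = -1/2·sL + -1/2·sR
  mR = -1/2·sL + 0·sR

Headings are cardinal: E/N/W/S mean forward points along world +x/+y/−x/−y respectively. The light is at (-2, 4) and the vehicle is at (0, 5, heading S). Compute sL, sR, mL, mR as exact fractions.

60/13 60 -420/13 -30/13

left sensor world pos  = (3, 3); dL² = 26
right sensor world pos = (-3, 3); dR² = 2
sL = 120/26 = 60/13
sR = 120/2 = 60
mL = -1/2·sL + -1/2·sR = -420/13
mR = -1/2·sL + 0·sR = -30/13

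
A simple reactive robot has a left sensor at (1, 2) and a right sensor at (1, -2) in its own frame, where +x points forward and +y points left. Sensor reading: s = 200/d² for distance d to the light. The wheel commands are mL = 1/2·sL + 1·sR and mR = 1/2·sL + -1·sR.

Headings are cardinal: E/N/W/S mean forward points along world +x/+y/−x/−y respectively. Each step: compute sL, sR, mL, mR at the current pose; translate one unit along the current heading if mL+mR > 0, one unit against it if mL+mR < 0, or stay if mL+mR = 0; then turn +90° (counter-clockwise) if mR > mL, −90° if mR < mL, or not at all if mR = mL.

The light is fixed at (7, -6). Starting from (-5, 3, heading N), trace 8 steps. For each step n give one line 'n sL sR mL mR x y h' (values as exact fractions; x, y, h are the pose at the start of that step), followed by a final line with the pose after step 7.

0 25/37 1 99/74 -49/74 -5 3 N
1 40/53 40/37 2860/1961 -1380/1961 -5 4 E
2 100/81 4/5 574/405 -74/405 -4 4 S
3 200/193 40/53 13020/10229 -2420/10229 -4 3 W
4 25/37 1 99/74 -49/74 -5 3 N
5 40/53 40/37 2860/1961 -1380/1961 -5 4 E
6 100/81 4/5 574/405 -74/405 -4 4 S
7 200/193 40/53 13020/10229 -2420/10229 -4 3 W
final -5 3 N

n=0: pose=(-5,3,N); sL=25/37, sR=1; mL=99/74, mR=-49/74; mL+mR=25/37 → advance +1; mR−mL=-2 → turn -1·90°
n=1: pose=(-5,4,E); sL=40/53, sR=40/37; mL=2860/1961, mR=-1380/1961; mL+mR=40/53 → advance +1; mR−mL=-80/37 → turn -1·90°
n=2: pose=(-4,4,S); sL=100/81, sR=4/5; mL=574/405, mR=-74/405; mL+mR=100/81 → advance +1; mR−mL=-8/5 → turn -1·90°
n=3: pose=(-4,3,W); sL=200/193, sR=40/53; mL=13020/10229, mR=-2420/10229; mL+mR=200/193 → advance +1; mR−mL=-80/53 → turn -1·90°
n=4: pose=(-5,3,N); sL=25/37, sR=1; mL=99/74, mR=-49/74; mL+mR=25/37 → advance +1; mR−mL=-2 → turn -1·90°
n=5: pose=(-5,4,E); sL=40/53, sR=40/37; mL=2860/1961, mR=-1380/1961; mL+mR=40/53 → advance +1; mR−mL=-80/37 → turn -1·90°
n=6: pose=(-4,4,S); sL=100/81, sR=4/5; mL=574/405, mR=-74/405; mL+mR=100/81 → advance +1; mR−mL=-8/5 → turn -1·90°
n=7: pose=(-4,3,W); sL=200/193, sR=40/53; mL=13020/10229, mR=-2420/10229; mL+mR=200/193 → advance +1; mR−mL=-80/53 → turn -1·90°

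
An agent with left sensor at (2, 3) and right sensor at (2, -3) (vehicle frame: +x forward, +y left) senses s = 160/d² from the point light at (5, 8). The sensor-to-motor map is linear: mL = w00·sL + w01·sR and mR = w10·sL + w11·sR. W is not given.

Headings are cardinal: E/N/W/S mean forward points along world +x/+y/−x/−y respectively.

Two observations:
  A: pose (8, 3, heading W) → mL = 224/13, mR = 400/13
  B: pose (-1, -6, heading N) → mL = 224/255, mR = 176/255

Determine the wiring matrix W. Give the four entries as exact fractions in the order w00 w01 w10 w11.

obs A: pose=(8,3,W) → sL=32/13, sR=32, mL=224/13, mR=400/13
obs B: pose=(-1,-6,N) → sL=32/45, sR=160/153, mL=224/255, mR=176/255
sensor matrix S = [[32/13, 32], [32/45, 160/153]]; det S = -200704/9945
solve [mL_A; mL_B] = S·[w00; w01] and [mR_A; mR_B] = S·[w10; w11]:
  w00 = 1/2, w01 = 1/2, w10 = -1/2, w11 = 1

1/2 1/2 -1/2 1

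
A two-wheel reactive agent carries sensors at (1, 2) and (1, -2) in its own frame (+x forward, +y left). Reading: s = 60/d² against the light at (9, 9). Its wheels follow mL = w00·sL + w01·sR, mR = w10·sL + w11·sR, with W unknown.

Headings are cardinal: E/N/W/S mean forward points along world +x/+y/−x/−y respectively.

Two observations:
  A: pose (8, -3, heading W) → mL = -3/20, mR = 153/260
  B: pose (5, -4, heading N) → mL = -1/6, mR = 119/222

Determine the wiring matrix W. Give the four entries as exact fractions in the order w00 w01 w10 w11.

obs A: pose=(8,-3,W) → sL=3/10, sR=15/26, mL=-3/20, mR=153/260
obs B: pose=(5,-4,N) → sL=1/3, sR=15/37, mL=-1/6, mR=119/222
sensor matrix S = [[3/10, 15/26], [1/3, 15/37]]; det S = -34/481
solve [mL_A; mL_B] = S·[w00; w01] and [mR_A; mR_B] = S·[w10; w11]:
  w00 = -1/2, w01 = 0, w10 = 1, w11 = 1/2

-1/2 0 1 1/2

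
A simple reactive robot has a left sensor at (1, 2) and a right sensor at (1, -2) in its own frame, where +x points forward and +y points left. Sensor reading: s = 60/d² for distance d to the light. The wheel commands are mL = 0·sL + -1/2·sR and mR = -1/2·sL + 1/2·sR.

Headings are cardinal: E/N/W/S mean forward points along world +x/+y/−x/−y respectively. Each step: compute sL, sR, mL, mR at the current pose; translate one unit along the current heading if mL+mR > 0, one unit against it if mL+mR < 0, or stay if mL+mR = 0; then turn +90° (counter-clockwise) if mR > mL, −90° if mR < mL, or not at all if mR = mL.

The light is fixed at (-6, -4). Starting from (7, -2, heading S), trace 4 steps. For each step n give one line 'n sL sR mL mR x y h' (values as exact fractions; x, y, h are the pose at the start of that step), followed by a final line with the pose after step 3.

0 30/113 30/61 -15/61 780/6893 7 -2 S
1 60/221 60/197 -30/197 720/43537 7 -1 E
2 15/29 15/53 -15/106 -180/1537 6 -1 N
3 60/121 60/137 -30/137 -480/16577 6 -2 W
final 7 -2 S

n=0: pose=(7,-2,S); sL=30/113, sR=30/61; mL=-15/61, mR=780/6893; mL+mR=-15/113 → advance -1; mR−mL=2475/6893 → turn +1·90°
n=1: pose=(7,-1,E); sL=60/221, sR=60/197; mL=-30/197, mR=720/43537; mL+mR=-30/221 → advance -1; mR−mL=7350/43537 → turn +1·90°
n=2: pose=(6,-1,N); sL=15/29, sR=15/53; mL=-15/106, mR=-180/1537; mL+mR=-15/58 → advance -1; mR−mL=75/3074 → turn +1·90°
n=3: pose=(6,-2,W); sL=60/121, sR=60/137; mL=-30/137, mR=-480/16577; mL+mR=-30/121 → advance -1; mR−mL=3150/16577 → turn +1·90°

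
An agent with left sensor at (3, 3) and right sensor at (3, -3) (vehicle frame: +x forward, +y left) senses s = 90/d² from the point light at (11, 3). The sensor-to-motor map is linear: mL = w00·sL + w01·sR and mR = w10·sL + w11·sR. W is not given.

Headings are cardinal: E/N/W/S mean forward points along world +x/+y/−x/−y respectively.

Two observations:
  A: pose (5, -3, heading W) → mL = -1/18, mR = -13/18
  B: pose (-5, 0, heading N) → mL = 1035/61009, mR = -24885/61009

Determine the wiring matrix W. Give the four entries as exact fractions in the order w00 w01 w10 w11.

obs A: pose=(5,-3,W) → sL=5/9, sR=1, mL=-1/18, mR=-13/18
obs B: pose=(-5,0,N) → sL=90/361, sR=90/169, mL=1035/61009, mR=-24885/61009
sensor matrix S = [[5/9, 1], [90/361, 90/169]]; det S = 2840/61009
solve [mL_A; mL_B] = S·[w00; w01] and [mR_A; mR_B] = S·[w10; w11]:
  w00 = -1, w01 = 1/2, w10 = 1/2, w11 = -1

-1 1/2 1/2 -1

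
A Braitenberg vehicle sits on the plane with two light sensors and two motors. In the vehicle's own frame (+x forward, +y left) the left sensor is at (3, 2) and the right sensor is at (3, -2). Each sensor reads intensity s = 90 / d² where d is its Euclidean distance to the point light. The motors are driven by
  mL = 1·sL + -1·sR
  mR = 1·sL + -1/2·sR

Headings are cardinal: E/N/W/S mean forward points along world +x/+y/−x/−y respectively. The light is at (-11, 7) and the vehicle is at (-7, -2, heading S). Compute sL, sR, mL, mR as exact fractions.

1/2 45/74 -4/37 29/148

left sensor world pos  = (-5, -5); dL² = 180
right sensor world pos = (-9, -5); dR² = 148
sL = 90/180 = 1/2
sR = 90/148 = 45/74
mL = 1·sL + -1·sR = -4/37
mR = 1·sL + -1/2·sR = 29/148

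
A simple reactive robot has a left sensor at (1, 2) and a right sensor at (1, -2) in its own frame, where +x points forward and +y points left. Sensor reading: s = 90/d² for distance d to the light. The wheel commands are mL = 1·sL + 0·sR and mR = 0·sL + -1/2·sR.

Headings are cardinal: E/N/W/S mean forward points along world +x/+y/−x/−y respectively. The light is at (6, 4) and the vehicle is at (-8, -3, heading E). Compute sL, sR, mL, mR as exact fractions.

left sensor world pos  = (-7, -1); dL² = 194
right sensor world pos = (-7, -5); dR² = 250
sL = 90/194 = 45/97
sR = 90/250 = 9/25
mL = 1·sL + 0·sR = 45/97
mR = 0·sL + -1/2·sR = -9/50

45/97 9/25 45/97 -9/50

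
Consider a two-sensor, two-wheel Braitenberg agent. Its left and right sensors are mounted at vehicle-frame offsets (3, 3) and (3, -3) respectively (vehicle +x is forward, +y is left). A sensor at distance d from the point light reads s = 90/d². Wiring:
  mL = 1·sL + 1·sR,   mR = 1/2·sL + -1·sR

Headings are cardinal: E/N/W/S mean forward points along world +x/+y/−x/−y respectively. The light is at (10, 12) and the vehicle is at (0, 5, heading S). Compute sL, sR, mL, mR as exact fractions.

90/149 90/269 37620/40081 -1305/40081

left sensor world pos  = (3, 2); dL² = 149
right sensor world pos = (-3, 2); dR² = 269
sL = 90/149 = 90/149
sR = 90/269 = 90/269
mL = 1·sL + 1·sR = 37620/40081
mR = 1/2·sL + -1·sR = -1305/40081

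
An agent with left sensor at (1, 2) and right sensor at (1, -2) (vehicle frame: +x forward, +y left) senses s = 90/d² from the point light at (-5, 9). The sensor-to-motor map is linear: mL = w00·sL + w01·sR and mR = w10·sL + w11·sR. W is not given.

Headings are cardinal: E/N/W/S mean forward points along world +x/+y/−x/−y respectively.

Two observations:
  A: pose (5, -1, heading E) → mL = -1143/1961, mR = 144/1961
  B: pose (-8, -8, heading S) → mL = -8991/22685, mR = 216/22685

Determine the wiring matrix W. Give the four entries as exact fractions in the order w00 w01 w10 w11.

-1/2 -1 1/2 -1/2

obs A: pose=(5,-1,E) → sL=18/37, sR=18/53, mL=-1143/1961, mR=144/1961
obs B: pose=(-8,-8,S) → sL=18/65, sR=90/349, mL=-8991/22685, mR=216/22685
sensor matrix S = [[18/37, 18/53], [18/65, 90/349]]; det S = 1397088/44485285
solve [mL_A; mL_B] = S·[w00; w01] and [mR_A; mR_B] = S·[w10; w11]:
  w00 = -1/2, w01 = -1, w10 = 1/2, w11 = -1/2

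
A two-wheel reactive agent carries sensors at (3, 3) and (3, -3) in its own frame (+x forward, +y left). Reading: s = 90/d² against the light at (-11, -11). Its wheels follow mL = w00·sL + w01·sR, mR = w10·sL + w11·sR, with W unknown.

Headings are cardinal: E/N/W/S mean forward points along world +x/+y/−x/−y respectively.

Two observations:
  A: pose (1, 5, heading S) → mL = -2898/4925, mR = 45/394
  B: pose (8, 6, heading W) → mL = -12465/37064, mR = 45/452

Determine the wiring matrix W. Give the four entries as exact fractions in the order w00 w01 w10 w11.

-1 -1 1/2 0

obs A: pose=(1,5,S) → sL=45/197, sR=9/25, mL=-2898/4925, mR=45/394
obs B: pose=(8,6,W) → sL=45/226, sR=45/328, mL=-12465/37064, mR=45/452
sensor matrix S = [[45/197, 9/25], [45/226, 45/328]]; det S = -1472823/36508040
solve [mL_A; mL_B] = S·[w00; w01] and [mR_A; mR_B] = S·[w10; w11]:
  w00 = -1, w01 = -1, w10 = 1/2, w11 = 0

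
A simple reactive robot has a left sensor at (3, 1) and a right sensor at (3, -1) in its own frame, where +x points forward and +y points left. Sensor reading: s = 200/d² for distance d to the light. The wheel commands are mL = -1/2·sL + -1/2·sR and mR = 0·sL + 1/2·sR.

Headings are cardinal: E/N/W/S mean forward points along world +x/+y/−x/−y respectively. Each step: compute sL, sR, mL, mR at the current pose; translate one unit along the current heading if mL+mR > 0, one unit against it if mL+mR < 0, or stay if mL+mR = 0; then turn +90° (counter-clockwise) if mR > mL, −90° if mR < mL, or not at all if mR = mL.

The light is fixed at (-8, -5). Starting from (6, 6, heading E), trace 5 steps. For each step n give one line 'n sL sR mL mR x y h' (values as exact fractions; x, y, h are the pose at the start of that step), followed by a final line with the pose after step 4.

n=0: pose=(6,6,E); sL=200/433, sR=200/389; mL=-82200/168437, mR=100/389; mL+mR=-100/433 → advance -1; mR−mL=125500/168437 → turn +1·90°
n=1: pose=(5,6,N); sL=10/17, sR=25/49; mL=-915/1666, mR=25/98; mL+mR=-5/17 → advance -1; mR−mL=670/833 → turn +1·90°
n=2: pose=(5,5,W); sL=200/181, sR=200/221; mL=-40200/40001, mR=100/221; mL+mR=-100/181 → advance -1; mR−mL=58300/40001 → turn +1·90°
n=3: pose=(6,5,S); sL=100/137, sR=100/109; mL=-12300/14933, mR=50/109; mL+mR=-50/137 → advance -1; mR−mL=19150/14933 → turn +1·90°
n=4: pose=(6,6,E); sL=200/433, sR=200/389; mL=-82200/168437, mR=100/389; mL+mR=-100/433 → advance -1; mR−mL=125500/168437 → turn +1·90°

0 200/433 200/389 -82200/168437 100/389 6 6 E
1 10/17 25/49 -915/1666 25/98 5 6 N
2 200/181 200/221 -40200/40001 100/221 5 5 W
3 100/137 100/109 -12300/14933 50/109 6 5 S
4 200/433 200/389 -82200/168437 100/389 6 6 E
final 5 6 N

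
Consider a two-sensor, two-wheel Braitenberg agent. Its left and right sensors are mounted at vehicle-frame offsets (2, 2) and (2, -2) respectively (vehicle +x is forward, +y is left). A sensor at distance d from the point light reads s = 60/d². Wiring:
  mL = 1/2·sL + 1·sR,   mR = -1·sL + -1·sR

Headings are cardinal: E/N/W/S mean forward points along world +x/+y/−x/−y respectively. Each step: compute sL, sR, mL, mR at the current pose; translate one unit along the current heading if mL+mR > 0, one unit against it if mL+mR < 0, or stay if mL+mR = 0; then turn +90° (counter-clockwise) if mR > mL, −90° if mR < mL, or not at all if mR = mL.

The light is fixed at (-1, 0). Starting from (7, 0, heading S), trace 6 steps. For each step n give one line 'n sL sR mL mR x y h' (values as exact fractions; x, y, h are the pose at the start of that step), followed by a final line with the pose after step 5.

n=0: pose=(7,0,S); sL=15/26, sR=3/2; mL=93/52, mR=-27/13; mL+mR=-15/52 → advance -1; mR−mL=-201/52 → turn -1·90°
n=1: pose=(7,1,W); sL=60/37, sR=4/3; mL=238/111, mR=-328/111; mL+mR=-30/37 → advance -1; mR−mL=-566/111 → turn -1·90°
n=2: pose=(8,1,N); sL=30/29, sR=6/13; mL=369/377, mR=-564/377; mL+mR=-15/29 → advance -1; mR−mL=-933/377 → turn -1·90°
n=3: pose=(8,0,E); sL=12/25, sR=12/25; mL=18/25, mR=-24/25; mL+mR=-6/25 → advance -1; mR−mL=-42/25 → turn -1·90°
n=4: pose=(7,0,S); sL=15/26, sR=3/2; mL=93/52, mR=-27/13; mL+mR=-15/52 → advance -1; mR−mL=-201/52 → turn -1·90°
n=5: pose=(7,1,W); sL=60/37, sR=4/3; mL=238/111, mR=-328/111; mL+mR=-30/37 → advance -1; mR−mL=-566/111 → turn -1·90°

0 15/26 3/2 93/52 -27/13 7 0 S
1 60/37 4/3 238/111 -328/111 7 1 W
2 30/29 6/13 369/377 -564/377 8 1 N
3 12/25 12/25 18/25 -24/25 8 0 E
4 15/26 3/2 93/52 -27/13 7 0 S
5 60/37 4/3 238/111 -328/111 7 1 W
final 8 1 N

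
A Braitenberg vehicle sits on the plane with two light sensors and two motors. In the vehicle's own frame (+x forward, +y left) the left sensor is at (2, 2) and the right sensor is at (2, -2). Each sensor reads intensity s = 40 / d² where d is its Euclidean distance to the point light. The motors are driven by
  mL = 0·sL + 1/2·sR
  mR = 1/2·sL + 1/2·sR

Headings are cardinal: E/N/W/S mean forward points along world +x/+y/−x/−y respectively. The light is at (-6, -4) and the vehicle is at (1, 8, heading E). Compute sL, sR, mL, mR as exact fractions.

left sensor world pos  = (3, 10); dL² = 277
right sensor world pos = (3, 6); dR² = 181
sL = 40/277 = 40/277
sR = 40/181 = 40/181
mL = 0·sL + 1/2·sR = 20/181
mR = 1/2·sL + 1/2·sR = 9160/50137

40/277 40/181 20/181 9160/50137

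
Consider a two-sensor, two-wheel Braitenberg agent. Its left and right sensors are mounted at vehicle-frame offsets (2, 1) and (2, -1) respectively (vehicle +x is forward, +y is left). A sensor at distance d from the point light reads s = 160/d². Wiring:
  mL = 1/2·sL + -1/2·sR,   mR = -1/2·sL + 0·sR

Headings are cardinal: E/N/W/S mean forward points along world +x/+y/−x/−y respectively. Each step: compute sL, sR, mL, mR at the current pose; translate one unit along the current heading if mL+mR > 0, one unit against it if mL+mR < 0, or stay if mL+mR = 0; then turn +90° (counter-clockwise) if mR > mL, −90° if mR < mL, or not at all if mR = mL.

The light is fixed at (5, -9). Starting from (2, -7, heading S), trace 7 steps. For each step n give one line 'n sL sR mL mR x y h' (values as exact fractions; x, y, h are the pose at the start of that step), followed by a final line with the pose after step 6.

0 40 10 15 -20 2 -7 S
1 160/29 160/41 960/1189 -80/29 2 -6 W
2 80/17 80/13 -160/221 -40/17 3 -6 N
3 160/9 160 -640/9 -80/9 3 -7 E
4 5 8 -3/2 -5/2 2 -7 N
5 32 160 -64 -16 2 -8 E
6 80/17 80/9 -320/153 -40/17 1 -8 N
final 1 -9 E

n=0: pose=(2,-7,S); sL=40, sR=10; mL=15, mR=-20; mL+mR=-5 → advance -1; mR−mL=-35 → turn -1·90°
n=1: pose=(2,-6,W); sL=160/29, sR=160/41; mL=960/1189, mR=-80/29; mL+mR=-80/41 → advance -1; mR−mL=-4240/1189 → turn -1·90°
n=2: pose=(3,-6,N); sL=80/17, sR=80/13; mL=-160/221, mR=-40/17; mL+mR=-40/13 → advance -1; mR−mL=-360/221 → turn -1·90°
n=3: pose=(3,-7,E); sL=160/9, sR=160; mL=-640/9, mR=-80/9; mL+mR=-80 → advance -1; mR−mL=560/9 → turn +1·90°
n=4: pose=(2,-7,N); sL=5, sR=8; mL=-3/2, mR=-5/2; mL+mR=-4 → advance -1; mR−mL=-1 → turn -1·90°
n=5: pose=(2,-8,E); sL=32, sR=160; mL=-64, mR=-16; mL+mR=-80 → advance -1; mR−mL=48 → turn +1·90°
n=6: pose=(1,-8,N); sL=80/17, sR=80/9; mL=-320/153, mR=-40/17; mL+mR=-40/9 → advance -1; mR−mL=-40/153 → turn -1·90°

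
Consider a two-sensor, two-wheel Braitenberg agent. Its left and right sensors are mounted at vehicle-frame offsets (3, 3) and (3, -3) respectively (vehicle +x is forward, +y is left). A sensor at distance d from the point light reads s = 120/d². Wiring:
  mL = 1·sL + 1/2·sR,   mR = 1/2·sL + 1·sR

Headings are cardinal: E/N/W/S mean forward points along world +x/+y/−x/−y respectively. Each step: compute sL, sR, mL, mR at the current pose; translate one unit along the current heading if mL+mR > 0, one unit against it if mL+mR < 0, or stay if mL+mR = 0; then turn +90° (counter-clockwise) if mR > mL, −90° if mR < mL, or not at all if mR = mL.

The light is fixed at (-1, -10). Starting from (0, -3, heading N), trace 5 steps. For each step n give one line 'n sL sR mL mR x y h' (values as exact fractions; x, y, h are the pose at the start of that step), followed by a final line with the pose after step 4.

n=0: pose=(0,-3,N); sL=15/13, sR=30/29; mL=630/377, mR=1215/754; mL+mR=2475/754 → advance +1; mR−mL=-45/754 → turn -1·90°
n=1: pose=(0,-2,E); sL=120/137, sR=120/41; mL=13140/5617, mR=18900/5617; mL+mR=32040/5617 → advance +1; mR−mL=5760/5617 → turn +1·90°
n=2: pose=(1,-2,N); sL=60/61, sR=60/73; mL=6210/4453, mR=5850/4453; mL+mR=12060/4453 → advance +1; mR−mL=-360/4453 → turn -1·90°
n=3: pose=(1,-1,E); sL=120/169, sR=120/61; mL=17460/10309, mR=23940/10309; mL+mR=41400/10309 → advance +1; mR−mL=6480/10309 → turn +1·90°
n=4: pose=(2,-1,N); sL=5/6, sR=2/3; mL=7/6, mR=13/12; mL+mR=9/4 → advance +1; mR−mL=-1/12 → turn -1·90°

0 15/13 30/29 630/377 1215/754 0 -3 N
1 120/137 120/41 13140/5617 18900/5617 0 -2 E
2 60/61 60/73 6210/4453 5850/4453 1 -2 N
3 120/169 120/61 17460/10309 23940/10309 1 -1 E
4 5/6 2/3 7/6 13/12 2 -1 N
final 2 0 E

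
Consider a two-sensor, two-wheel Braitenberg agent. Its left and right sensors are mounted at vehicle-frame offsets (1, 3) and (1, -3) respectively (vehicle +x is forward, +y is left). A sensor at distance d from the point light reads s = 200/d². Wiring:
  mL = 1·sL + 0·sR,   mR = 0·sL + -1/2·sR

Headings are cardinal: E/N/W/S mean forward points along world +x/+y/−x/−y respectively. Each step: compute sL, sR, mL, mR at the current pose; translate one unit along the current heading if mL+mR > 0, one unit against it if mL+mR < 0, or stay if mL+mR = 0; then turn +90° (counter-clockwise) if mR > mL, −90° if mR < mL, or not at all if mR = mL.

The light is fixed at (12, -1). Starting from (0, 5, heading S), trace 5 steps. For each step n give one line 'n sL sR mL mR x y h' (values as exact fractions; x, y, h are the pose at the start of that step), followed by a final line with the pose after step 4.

n=0: pose=(0,5,S); sL=100/53, sR=4/5; mL=100/53, mR=-2/5; mL+mR=394/265 → advance +1; mR−mL=-606/265 → turn -1·90°
n=1: pose=(0,4,W); sL=200/173, sR=200/233; mL=200/173, mR=-100/233; mL+mR=29300/40309 → advance +1; mR−mL=-63900/40309 → turn -1·90°
n=2: pose=(-1,4,N); sL=50/73, sR=25/17; mL=50/73, mR=-25/34; mL+mR=-125/2482 → advance -1; mR−mL=-3525/2482 → turn -1·90°
n=3: pose=(-1,3,E); sL=200/193, sR=40/29; mL=200/193, mR=-20/29; mL+mR=1940/5597 → advance +1; mR−mL=-9660/5597 → turn -1·90°
n=4: pose=(0,3,S); sL=20/9, sR=100/117; mL=20/9, mR=-50/117; mL+mR=70/39 → advance +1; mR−mL=-310/117 → turn -1·90°

0 100/53 4/5 100/53 -2/5 0 5 S
1 200/173 200/233 200/173 -100/233 0 4 W
2 50/73 25/17 50/73 -25/34 -1 4 N
3 200/193 40/29 200/193 -20/29 -1 3 E
4 20/9 100/117 20/9 -50/117 0 3 S
final 0 2 W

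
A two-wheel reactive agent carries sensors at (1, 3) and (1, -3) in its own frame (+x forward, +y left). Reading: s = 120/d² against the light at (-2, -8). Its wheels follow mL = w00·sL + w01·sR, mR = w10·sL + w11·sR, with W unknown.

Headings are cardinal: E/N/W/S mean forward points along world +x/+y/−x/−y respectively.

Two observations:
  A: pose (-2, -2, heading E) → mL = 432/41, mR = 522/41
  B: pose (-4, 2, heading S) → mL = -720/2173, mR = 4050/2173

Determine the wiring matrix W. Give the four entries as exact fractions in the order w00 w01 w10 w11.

obs A: pose=(-2,-2,E) → sL=60/41, sR=12, mL=432/41, mR=522/41
obs B: pose=(-4,2,S) → sL=60/41, sR=60/53, mL=-720/2173, mR=4050/2173
sensor matrix S = [[60/41, 12], [60/41, 60/53]]; det S = -34560/2173
solve [mL_A; mL_B] = S·[w00; w01] and [mR_A; mR_B] = S·[w10; w11]:
  w00 = -1, w01 = 1, w10 = 1/2, w11 = 1

-1 1 1/2 1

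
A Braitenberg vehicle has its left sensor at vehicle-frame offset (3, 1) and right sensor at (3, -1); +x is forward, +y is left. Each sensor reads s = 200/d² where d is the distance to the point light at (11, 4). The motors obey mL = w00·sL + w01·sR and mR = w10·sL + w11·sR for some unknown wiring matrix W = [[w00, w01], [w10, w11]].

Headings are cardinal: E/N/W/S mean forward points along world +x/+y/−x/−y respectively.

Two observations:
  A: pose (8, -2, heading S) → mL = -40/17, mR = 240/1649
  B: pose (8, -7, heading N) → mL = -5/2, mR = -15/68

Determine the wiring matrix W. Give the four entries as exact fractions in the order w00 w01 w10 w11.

obs A: pose=(8,-2,S) → sL=40/17, sR=200/97, mL=-40/17, mR=240/1649
obs B: pose=(8,-7,N) → sL=5/2, sR=50/17, mL=-5/2, mR=-15/68
sensor matrix S = [[40/17, 200/97], [5/2, 50/17]]; det S = 49500/28033
solve [mL_A; mL_B] = S·[w00; w01] and [mR_A; mR_B] = S·[w10; w11]:
  w00 = -1, w01 = 0, w10 = 1/2, w11 = -1/2

-1 0 1/2 -1/2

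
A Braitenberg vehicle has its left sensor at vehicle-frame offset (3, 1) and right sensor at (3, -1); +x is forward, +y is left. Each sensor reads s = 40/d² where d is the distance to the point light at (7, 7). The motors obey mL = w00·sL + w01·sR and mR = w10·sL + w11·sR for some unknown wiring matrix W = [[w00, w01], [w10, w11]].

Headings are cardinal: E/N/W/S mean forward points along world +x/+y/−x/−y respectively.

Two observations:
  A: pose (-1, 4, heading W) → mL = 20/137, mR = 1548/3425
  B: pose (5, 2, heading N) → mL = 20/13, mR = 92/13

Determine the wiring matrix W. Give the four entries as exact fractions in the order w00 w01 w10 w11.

1/2 0 1 1/2

obs A: pose=(-1,4,W) → sL=40/137, sR=8/25, mL=20/137, mR=1548/3425
obs B: pose=(5,2,N) → sL=40/13, sR=8, mL=20/13, mR=92/13
sensor matrix S = [[40/137, 8/25], [40/13, 8]]; det S = 12032/8905
solve [mL_A; mL_B] = S·[w00; w01] and [mR_A; mR_B] = S·[w10; w11]:
  w00 = 1/2, w01 = 0, w10 = 1, w11 = 1/2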